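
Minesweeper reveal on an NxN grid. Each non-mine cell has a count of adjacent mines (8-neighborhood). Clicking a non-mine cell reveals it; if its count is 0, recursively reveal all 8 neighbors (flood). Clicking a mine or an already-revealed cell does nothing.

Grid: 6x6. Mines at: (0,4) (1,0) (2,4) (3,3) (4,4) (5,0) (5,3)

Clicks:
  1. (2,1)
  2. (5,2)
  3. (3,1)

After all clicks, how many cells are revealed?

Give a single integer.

Click 1 (2,1) count=1: revealed 1 new [(2,1)] -> total=1
Click 2 (5,2) count=1: revealed 1 new [(5,2)] -> total=2
Click 3 (3,1) count=0: revealed 8 new [(2,0) (2,2) (3,0) (3,1) (3,2) (4,0) (4,1) (4,2)] -> total=10

Answer: 10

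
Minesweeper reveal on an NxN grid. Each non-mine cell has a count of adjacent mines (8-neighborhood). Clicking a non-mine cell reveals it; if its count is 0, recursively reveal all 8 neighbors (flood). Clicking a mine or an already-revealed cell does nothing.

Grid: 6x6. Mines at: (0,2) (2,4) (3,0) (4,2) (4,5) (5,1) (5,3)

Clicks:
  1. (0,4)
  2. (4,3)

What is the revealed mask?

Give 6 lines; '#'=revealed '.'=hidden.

Answer: ...###
...###
......
......
...#..
......

Derivation:
Click 1 (0,4) count=0: revealed 6 new [(0,3) (0,4) (0,5) (1,3) (1,4) (1,5)] -> total=6
Click 2 (4,3) count=2: revealed 1 new [(4,3)] -> total=7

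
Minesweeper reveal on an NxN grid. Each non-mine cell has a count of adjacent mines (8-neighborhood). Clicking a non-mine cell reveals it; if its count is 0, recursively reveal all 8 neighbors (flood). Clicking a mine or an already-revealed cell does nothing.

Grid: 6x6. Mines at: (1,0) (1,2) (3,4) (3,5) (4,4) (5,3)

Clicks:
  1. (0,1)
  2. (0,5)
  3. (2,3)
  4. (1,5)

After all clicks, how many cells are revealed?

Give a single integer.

Click 1 (0,1) count=2: revealed 1 new [(0,1)] -> total=1
Click 2 (0,5) count=0: revealed 9 new [(0,3) (0,4) (0,5) (1,3) (1,4) (1,5) (2,3) (2,4) (2,5)] -> total=10
Click 3 (2,3) count=2: revealed 0 new [(none)] -> total=10
Click 4 (1,5) count=0: revealed 0 new [(none)] -> total=10

Answer: 10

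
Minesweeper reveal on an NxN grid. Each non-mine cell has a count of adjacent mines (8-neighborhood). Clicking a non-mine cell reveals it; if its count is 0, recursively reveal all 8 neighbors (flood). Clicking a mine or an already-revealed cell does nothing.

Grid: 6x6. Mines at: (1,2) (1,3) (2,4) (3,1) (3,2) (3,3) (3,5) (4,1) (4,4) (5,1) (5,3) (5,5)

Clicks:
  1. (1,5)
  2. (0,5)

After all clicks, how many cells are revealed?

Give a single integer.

Click 1 (1,5) count=1: revealed 1 new [(1,5)] -> total=1
Click 2 (0,5) count=0: revealed 3 new [(0,4) (0,5) (1,4)] -> total=4

Answer: 4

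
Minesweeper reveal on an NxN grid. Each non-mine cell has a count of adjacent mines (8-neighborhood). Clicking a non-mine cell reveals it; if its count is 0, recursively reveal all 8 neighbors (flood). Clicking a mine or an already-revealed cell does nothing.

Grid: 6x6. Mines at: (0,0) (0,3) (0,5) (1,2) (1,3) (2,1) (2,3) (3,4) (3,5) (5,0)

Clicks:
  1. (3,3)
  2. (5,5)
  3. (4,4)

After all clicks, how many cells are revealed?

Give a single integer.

Click 1 (3,3) count=2: revealed 1 new [(3,3)] -> total=1
Click 2 (5,5) count=0: revealed 12 new [(3,1) (3,2) (4,1) (4,2) (4,3) (4,4) (4,5) (5,1) (5,2) (5,3) (5,4) (5,5)] -> total=13
Click 3 (4,4) count=2: revealed 0 new [(none)] -> total=13

Answer: 13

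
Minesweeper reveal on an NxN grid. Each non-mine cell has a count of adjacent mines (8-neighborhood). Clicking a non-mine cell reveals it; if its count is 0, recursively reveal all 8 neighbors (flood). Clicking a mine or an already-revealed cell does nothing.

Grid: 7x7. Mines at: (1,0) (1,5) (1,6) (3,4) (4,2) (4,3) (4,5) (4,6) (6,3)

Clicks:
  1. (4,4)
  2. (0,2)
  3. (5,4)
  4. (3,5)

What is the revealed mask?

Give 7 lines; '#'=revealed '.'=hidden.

Answer: .####..
.####..
.####..
.###.#.
....#..
....#..
.......

Derivation:
Click 1 (4,4) count=3: revealed 1 new [(4,4)] -> total=1
Click 2 (0,2) count=0: revealed 15 new [(0,1) (0,2) (0,3) (0,4) (1,1) (1,2) (1,3) (1,4) (2,1) (2,2) (2,3) (2,4) (3,1) (3,2) (3,3)] -> total=16
Click 3 (5,4) count=3: revealed 1 new [(5,4)] -> total=17
Click 4 (3,5) count=3: revealed 1 new [(3,5)] -> total=18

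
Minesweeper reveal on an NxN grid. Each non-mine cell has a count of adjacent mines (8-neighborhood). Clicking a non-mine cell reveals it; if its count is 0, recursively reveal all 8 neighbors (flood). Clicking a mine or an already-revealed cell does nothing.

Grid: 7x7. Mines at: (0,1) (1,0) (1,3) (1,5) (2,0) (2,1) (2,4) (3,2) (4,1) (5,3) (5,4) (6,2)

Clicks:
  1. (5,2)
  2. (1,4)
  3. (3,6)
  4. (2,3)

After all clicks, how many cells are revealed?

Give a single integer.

Click 1 (5,2) count=3: revealed 1 new [(5,2)] -> total=1
Click 2 (1,4) count=3: revealed 1 new [(1,4)] -> total=2
Click 3 (3,6) count=0: revealed 10 new [(2,5) (2,6) (3,5) (3,6) (4,5) (4,6) (5,5) (5,6) (6,5) (6,6)] -> total=12
Click 4 (2,3) count=3: revealed 1 new [(2,3)] -> total=13

Answer: 13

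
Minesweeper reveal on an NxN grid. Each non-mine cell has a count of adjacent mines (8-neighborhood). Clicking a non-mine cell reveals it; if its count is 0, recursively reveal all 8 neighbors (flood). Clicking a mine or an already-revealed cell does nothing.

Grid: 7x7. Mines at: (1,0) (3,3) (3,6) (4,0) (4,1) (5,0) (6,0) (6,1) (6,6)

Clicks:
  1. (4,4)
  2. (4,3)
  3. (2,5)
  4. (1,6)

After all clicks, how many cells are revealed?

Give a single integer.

Click 1 (4,4) count=1: revealed 1 new [(4,4)] -> total=1
Click 2 (4,3) count=1: revealed 1 new [(4,3)] -> total=2
Click 3 (2,5) count=1: revealed 1 new [(2,5)] -> total=3
Click 4 (1,6) count=0: revealed 17 new [(0,1) (0,2) (0,3) (0,4) (0,5) (0,6) (1,1) (1,2) (1,3) (1,4) (1,5) (1,6) (2,1) (2,2) (2,3) (2,4) (2,6)] -> total=20

Answer: 20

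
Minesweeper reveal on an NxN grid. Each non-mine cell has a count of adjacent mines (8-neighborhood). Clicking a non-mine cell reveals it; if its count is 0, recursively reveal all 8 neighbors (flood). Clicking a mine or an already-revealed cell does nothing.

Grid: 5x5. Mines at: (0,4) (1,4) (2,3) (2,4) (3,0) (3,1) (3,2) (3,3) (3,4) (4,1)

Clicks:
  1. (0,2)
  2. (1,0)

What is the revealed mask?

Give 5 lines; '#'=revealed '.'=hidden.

Answer: ####.
####.
###..
.....
.....

Derivation:
Click 1 (0,2) count=0: revealed 11 new [(0,0) (0,1) (0,2) (0,3) (1,0) (1,1) (1,2) (1,3) (2,0) (2,1) (2,2)] -> total=11
Click 2 (1,0) count=0: revealed 0 new [(none)] -> total=11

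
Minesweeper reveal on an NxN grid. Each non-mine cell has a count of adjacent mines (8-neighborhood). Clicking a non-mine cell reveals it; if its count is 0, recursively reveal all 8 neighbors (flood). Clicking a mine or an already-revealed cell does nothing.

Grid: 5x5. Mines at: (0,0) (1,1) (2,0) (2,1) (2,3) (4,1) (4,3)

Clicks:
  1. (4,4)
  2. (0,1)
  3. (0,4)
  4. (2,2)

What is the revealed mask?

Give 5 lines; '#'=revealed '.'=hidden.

Answer: .####
..###
..#..
.....
....#

Derivation:
Click 1 (4,4) count=1: revealed 1 new [(4,4)] -> total=1
Click 2 (0,1) count=2: revealed 1 new [(0,1)] -> total=2
Click 3 (0,4) count=0: revealed 6 new [(0,2) (0,3) (0,4) (1,2) (1,3) (1,4)] -> total=8
Click 4 (2,2) count=3: revealed 1 new [(2,2)] -> total=9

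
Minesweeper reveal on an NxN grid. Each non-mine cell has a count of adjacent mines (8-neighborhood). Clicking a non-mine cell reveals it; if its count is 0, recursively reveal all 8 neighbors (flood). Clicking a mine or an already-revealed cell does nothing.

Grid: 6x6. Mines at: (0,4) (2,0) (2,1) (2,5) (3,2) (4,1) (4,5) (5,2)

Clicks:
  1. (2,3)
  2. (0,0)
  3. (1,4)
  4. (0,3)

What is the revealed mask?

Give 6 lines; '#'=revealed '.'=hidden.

Answer: ####..
#####.
...#..
......
......
......

Derivation:
Click 1 (2,3) count=1: revealed 1 new [(2,3)] -> total=1
Click 2 (0,0) count=0: revealed 8 new [(0,0) (0,1) (0,2) (0,3) (1,0) (1,1) (1,2) (1,3)] -> total=9
Click 3 (1,4) count=2: revealed 1 new [(1,4)] -> total=10
Click 4 (0,3) count=1: revealed 0 new [(none)] -> total=10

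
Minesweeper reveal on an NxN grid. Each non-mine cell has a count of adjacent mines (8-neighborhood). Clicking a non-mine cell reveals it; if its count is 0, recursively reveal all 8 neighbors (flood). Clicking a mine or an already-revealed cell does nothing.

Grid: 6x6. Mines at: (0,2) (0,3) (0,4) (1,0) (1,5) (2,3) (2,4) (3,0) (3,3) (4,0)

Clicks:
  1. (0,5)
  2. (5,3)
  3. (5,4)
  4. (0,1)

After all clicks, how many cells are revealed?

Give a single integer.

Answer: 14

Derivation:
Click 1 (0,5) count=2: revealed 1 new [(0,5)] -> total=1
Click 2 (5,3) count=0: revealed 12 new [(3,4) (3,5) (4,1) (4,2) (4,3) (4,4) (4,5) (5,1) (5,2) (5,3) (5,4) (5,5)] -> total=13
Click 3 (5,4) count=0: revealed 0 new [(none)] -> total=13
Click 4 (0,1) count=2: revealed 1 new [(0,1)] -> total=14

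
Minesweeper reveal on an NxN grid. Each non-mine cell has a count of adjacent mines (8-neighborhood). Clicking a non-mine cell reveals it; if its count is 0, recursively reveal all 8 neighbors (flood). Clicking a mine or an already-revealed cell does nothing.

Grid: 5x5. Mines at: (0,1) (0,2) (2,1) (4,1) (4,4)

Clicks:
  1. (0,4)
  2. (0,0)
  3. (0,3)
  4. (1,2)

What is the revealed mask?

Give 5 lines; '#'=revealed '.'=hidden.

Click 1 (0,4) count=0: revealed 11 new [(0,3) (0,4) (1,2) (1,3) (1,4) (2,2) (2,3) (2,4) (3,2) (3,3) (3,4)] -> total=11
Click 2 (0,0) count=1: revealed 1 new [(0,0)] -> total=12
Click 3 (0,3) count=1: revealed 0 new [(none)] -> total=12
Click 4 (1,2) count=3: revealed 0 new [(none)] -> total=12

Answer: #..##
..###
..###
..###
.....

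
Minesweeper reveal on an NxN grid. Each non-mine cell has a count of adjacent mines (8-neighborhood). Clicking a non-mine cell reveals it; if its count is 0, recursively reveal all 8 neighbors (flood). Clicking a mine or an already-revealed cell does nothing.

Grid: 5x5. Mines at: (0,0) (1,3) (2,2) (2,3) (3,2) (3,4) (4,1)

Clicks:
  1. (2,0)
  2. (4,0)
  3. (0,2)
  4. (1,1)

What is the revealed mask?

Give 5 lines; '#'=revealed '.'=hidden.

Answer: ..#..
##...
##...
##...
#....

Derivation:
Click 1 (2,0) count=0: revealed 6 new [(1,0) (1,1) (2,0) (2,1) (3,0) (3,1)] -> total=6
Click 2 (4,0) count=1: revealed 1 new [(4,0)] -> total=7
Click 3 (0,2) count=1: revealed 1 new [(0,2)] -> total=8
Click 4 (1,1) count=2: revealed 0 new [(none)] -> total=8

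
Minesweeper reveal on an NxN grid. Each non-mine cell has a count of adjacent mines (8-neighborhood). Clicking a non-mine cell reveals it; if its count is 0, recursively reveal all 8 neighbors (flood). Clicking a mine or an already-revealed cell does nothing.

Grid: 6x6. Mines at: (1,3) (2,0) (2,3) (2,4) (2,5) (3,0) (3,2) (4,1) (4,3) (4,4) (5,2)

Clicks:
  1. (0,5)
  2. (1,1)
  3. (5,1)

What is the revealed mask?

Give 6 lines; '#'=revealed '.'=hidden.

Click 1 (0,5) count=0: revealed 4 new [(0,4) (0,5) (1,4) (1,5)] -> total=4
Click 2 (1,1) count=1: revealed 1 new [(1,1)] -> total=5
Click 3 (5,1) count=2: revealed 1 new [(5,1)] -> total=6

Answer: ....##
.#..##
......
......
......
.#....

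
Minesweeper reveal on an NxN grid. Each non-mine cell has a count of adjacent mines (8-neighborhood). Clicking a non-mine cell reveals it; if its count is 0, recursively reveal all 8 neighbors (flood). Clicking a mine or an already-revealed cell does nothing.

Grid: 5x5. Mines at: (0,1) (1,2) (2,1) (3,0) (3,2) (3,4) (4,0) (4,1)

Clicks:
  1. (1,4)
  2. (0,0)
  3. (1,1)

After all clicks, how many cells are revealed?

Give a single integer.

Click 1 (1,4) count=0: revealed 6 new [(0,3) (0,4) (1,3) (1,4) (2,3) (2,4)] -> total=6
Click 2 (0,0) count=1: revealed 1 new [(0,0)] -> total=7
Click 3 (1,1) count=3: revealed 1 new [(1,1)] -> total=8

Answer: 8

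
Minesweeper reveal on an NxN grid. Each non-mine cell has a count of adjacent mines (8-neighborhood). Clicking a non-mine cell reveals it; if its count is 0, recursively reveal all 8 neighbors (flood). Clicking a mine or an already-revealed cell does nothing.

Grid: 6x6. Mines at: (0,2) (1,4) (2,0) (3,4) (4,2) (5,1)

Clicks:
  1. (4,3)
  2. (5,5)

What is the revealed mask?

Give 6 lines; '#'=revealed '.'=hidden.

Answer: ......
......
......
......
...###
...###

Derivation:
Click 1 (4,3) count=2: revealed 1 new [(4,3)] -> total=1
Click 2 (5,5) count=0: revealed 5 new [(4,4) (4,5) (5,3) (5,4) (5,5)] -> total=6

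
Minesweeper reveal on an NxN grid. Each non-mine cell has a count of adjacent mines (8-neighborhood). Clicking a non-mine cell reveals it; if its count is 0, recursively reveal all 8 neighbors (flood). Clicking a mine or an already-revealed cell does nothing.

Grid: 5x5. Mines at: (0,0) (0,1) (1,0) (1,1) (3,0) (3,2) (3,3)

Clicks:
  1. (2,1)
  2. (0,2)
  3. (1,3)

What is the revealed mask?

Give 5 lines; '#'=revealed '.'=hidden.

Click 1 (2,1) count=4: revealed 1 new [(2,1)] -> total=1
Click 2 (0,2) count=2: revealed 1 new [(0,2)] -> total=2
Click 3 (1,3) count=0: revealed 8 new [(0,3) (0,4) (1,2) (1,3) (1,4) (2,2) (2,3) (2,4)] -> total=10

Answer: ..###
..###
.####
.....
.....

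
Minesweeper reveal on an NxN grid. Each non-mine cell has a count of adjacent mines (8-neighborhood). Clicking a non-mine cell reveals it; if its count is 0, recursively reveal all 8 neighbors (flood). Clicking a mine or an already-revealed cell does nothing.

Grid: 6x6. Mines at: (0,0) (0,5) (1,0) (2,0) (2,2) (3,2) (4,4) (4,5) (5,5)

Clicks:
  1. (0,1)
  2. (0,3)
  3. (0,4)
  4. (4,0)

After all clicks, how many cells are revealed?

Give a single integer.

Answer: 18

Derivation:
Click 1 (0,1) count=2: revealed 1 new [(0,1)] -> total=1
Click 2 (0,3) count=0: revealed 7 new [(0,2) (0,3) (0,4) (1,1) (1,2) (1,3) (1,4)] -> total=8
Click 3 (0,4) count=1: revealed 0 new [(none)] -> total=8
Click 4 (4,0) count=0: revealed 10 new [(3,0) (3,1) (4,0) (4,1) (4,2) (4,3) (5,0) (5,1) (5,2) (5,3)] -> total=18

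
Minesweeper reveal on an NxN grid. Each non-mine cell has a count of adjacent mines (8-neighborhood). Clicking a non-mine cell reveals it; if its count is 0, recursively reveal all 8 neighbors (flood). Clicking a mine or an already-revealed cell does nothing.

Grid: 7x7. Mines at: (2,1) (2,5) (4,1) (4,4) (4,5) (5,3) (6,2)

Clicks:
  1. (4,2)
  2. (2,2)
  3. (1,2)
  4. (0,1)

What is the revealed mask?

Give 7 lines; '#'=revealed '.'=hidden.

Answer: #######
#######
..###..
..###..
..#....
.......
.......

Derivation:
Click 1 (4,2) count=2: revealed 1 new [(4,2)] -> total=1
Click 2 (2,2) count=1: revealed 1 new [(2,2)] -> total=2
Click 3 (1,2) count=1: revealed 1 new [(1,2)] -> total=3
Click 4 (0,1) count=0: revealed 18 new [(0,0) (0,1) (0,2) (0,3) (0,4) (0,5) (0,6) (1,0) (1,1) (1,3) (1,4) (1,5) (1,6) (2,3) (2,4) (3,2) (3,3) (3,4)] -> total=21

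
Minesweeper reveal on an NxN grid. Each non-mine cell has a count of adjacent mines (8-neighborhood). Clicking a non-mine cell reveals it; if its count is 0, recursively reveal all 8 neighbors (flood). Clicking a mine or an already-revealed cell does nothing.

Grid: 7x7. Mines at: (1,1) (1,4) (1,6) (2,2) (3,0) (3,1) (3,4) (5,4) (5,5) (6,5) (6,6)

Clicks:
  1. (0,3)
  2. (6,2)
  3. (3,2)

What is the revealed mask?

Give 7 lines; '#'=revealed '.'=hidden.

Click 1 (0,3) count=1: revealed 1 new [(0,3)] -> total=1
Click 2 (6,2) count=0: revealed 12 new [(4,0) (4,1) (4,2) (4,3) (5,0) (5,1) (5,2) (5,3) (6,0) (6,1) (6,2) (6,3)] -> total=13
Click 3 (3,2) count=2: revealed 1 new [(3,2)] -> total=14

Answer: ...#...
.......
.......
..#....
####...
####...
####...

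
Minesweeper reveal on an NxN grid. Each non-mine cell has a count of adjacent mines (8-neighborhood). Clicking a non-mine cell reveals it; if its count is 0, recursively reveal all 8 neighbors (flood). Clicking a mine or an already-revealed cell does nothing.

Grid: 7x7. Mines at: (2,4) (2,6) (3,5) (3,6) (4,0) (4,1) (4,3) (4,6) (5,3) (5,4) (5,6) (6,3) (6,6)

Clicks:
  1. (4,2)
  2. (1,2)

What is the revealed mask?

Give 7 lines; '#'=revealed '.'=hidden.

Answer: #######
#######
####...
####...
..#....
.......
.......

Derivation:
Click 1 (4,2) count=3: revealed 1 new [(4,2)] -> total=1
Click 2 (1,2) count=0: revealed 22 new [(0,0) (0,1) (0,2) (0,3) (0,4) (0,5) (0,6) (1,0) (1,1) (1,2) (1,3) (1,4) (1,5) (1,6) (2,0) (2,1) (2,2) (2,3) (3,0) (3,1) (3,2) (3,3)] -> total=23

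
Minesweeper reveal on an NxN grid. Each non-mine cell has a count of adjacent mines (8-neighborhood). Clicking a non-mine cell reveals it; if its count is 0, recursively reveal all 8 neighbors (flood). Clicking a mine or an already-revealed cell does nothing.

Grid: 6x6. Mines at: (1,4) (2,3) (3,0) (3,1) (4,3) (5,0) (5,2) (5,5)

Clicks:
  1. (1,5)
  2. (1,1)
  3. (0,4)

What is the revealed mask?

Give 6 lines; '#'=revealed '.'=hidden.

Click 1 (1,5) count=1: revealed 1 new [(1,5)] -> total=1
Click 2 (1,1) count=0: revealed 11 new [(0,0) (0,1) (0,2) (0,3) (1,0) (1,1) (1,2) (1,3) (2,0) (2,1) (2,2)] -> total=12
Click 3 (0,4) count=1: revealed 1 new [(0,4)] -> total=13

Answer: #####.
####.#
###...
......
......
......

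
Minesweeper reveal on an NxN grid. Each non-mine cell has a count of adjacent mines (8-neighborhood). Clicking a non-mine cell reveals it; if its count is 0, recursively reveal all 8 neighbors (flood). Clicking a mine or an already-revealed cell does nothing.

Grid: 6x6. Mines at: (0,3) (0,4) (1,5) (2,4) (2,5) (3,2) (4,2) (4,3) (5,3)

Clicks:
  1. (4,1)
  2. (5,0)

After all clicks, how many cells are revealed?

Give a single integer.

Answer: 15

Derivation:
Click 1 (4,1) count=2: revealed 1 new [(4,1)] -> total=1
Click 2 (5,0) count=0: revealed 14 new [(0,0) (0,1) (0,2) (1,0) (1,1) (1,2) (2,0) (2,1) (2,2) (3,0) (3,1) (4,0) (5,0) (5,1)] -> total=15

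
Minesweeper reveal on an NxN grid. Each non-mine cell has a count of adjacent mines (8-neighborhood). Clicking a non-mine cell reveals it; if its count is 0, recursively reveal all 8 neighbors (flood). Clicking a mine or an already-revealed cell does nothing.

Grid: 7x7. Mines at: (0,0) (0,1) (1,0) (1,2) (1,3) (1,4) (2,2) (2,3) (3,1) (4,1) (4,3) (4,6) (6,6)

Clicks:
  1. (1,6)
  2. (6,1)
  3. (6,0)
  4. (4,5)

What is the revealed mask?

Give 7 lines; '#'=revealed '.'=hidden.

Answer: .....##
.....##
.....##
.....##
.....#.
######.
######.

Derivation:
Click 1 (1,6) count=0: revealed 8 new [(0,5) (0,6) (1,5) (1,6) (2,5) (2,6) (3,5) (3,6)] -> total=8
Click 2 (6,1) count=0: revealed 12 new [(5,0) (5,1) (5,2) (5,3) (5,4) (5,5) (6,0) (6,1) (6,2) (6,3) (6,4) (6,5)] -> total=20
Click 3 (6,0) count=0: revealed 0 new [(none)] -> total=20
Click 4 (4,5) count=1: revealed 1 new [(4,5)] -> total=21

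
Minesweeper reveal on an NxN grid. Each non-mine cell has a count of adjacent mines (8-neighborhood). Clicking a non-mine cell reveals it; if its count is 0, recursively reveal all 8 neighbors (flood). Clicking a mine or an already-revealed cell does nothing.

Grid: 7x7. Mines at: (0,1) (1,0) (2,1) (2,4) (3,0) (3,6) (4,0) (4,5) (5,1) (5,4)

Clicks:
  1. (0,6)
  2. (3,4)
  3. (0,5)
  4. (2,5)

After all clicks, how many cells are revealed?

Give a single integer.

Answer: 13

Derivation:
Click 1 (0,6) count=0: revealed 12 new [(0,2) (0,3) (0,4) (0,5) (0,6) (1,2) (1,3) (1,4) (1,5) (1,6) (2,5) (2,6)] -> total=12
Click 2 (3,4) count=2: revealed 1 new [(3,4)] -> total=13
Click 3 (0,5) count=0: revealed 0 new [(none)] -> total=13
Click 4 (2,5) count=2: revealed 0 new [(none)] -> total=13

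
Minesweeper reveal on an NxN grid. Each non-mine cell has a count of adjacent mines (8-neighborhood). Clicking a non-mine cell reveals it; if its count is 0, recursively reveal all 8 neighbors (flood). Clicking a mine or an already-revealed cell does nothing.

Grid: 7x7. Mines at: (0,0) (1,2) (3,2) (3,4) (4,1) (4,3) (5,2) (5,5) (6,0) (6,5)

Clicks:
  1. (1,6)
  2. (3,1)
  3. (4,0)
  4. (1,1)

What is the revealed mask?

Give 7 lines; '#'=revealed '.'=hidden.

Click 1 (1,6) count=0: revealed 16 new [(0,3) (0,4) (0,5) (0,6) (1,3) (1,4) (1,5) (1,6) (2,3) (2,4) (2,5) (2,6) (3,5) (3,6) (4,5) (4,6)] -> total=16
Click 2 (3,1) count=2: revealed 1 new [(3,1)] -> total=17
Click 3 (4,0) count=1: revealed 1 new [(4,0)] -> total=18
Click 4 (1,1) count=2: revealed 1 new [(1,1)] -> total=19

Answer: ...####
.#.####
...####
.#...##
#....##
.......
.......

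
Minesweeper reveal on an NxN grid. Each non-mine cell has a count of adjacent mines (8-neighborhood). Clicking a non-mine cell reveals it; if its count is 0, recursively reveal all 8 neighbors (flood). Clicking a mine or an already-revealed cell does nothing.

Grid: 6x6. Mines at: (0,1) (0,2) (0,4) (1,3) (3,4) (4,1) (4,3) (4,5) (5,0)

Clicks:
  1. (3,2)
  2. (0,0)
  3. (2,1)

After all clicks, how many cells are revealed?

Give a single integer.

Click 1 (3,2) count=2: revealed 1 new [(3,2)] -> total=1
Click 2 (0,0) count=1: revealed 1 new [(0,0)] -> total=2
Click 3 (2,1) count=0: revealed 8 new [(1,0) (1,1) (1,2) (2,0) (2,1) (2,2) (3,0) (3,1)] -> total=10

Answer: 10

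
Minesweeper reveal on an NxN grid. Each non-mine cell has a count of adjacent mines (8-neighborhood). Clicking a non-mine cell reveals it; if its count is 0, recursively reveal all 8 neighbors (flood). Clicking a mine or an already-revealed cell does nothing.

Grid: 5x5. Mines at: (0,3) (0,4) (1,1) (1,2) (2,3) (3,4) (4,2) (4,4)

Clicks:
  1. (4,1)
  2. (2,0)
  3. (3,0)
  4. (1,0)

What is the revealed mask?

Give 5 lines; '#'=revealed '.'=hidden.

Click 1 (4,1) count=1: revealed 1 new [(4,1)] -> total=1
Click 2 (2,0) count=1: revealed 1 new [(2,0)] -> total=2
Click 3 (3,0) count=0: revealed 4 new [(2,1) (3,0) (3,1) (4,0)] -> total=6
Click 4 (1,0) count=1: revealed 1 new [(1,0)] -> total=7

Answer: .....
#....
##...
##...
##...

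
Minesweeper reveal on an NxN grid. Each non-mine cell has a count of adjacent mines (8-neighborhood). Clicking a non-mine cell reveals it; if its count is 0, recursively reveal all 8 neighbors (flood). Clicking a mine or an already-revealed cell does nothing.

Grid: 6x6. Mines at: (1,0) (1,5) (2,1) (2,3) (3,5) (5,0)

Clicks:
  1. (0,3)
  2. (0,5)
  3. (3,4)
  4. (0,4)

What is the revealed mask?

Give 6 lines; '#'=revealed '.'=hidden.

Click 1 (0,3) count=0: revealed 8 new [(0,1) (0,2) (0,3) (0,4) (1,1) (1,2) (1,3) (1,4)] -> total=8
Click 2 (0,5) count=1: revealed 1 new [(0,5)] -> total=9
Click 3 (3,4) count=2: revealed 1 new [(3,4)] -> total=10
Click 4 (0,4) count=1: revealed 0 new [(none)] -> total=10

Answer: .#####
.####.
......
....#.
......
......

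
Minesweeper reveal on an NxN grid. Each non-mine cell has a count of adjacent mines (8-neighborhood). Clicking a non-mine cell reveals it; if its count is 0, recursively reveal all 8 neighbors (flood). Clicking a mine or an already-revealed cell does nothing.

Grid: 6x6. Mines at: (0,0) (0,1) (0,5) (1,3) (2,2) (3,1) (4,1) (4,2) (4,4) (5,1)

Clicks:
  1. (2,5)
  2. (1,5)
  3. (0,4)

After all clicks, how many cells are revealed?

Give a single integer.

Click 1 (2,5) count=0: revealed 6 new [(1,4) (1,5) (2,4) (2,5) (3,4) (3,5)] -> total=6
Click 2 (1,5) count=1: revealed 0 new [(none)] -> total=6
Click 3 (0,4) count=2: revealed 1 new [(0,4)] -> total=7

Answer: 7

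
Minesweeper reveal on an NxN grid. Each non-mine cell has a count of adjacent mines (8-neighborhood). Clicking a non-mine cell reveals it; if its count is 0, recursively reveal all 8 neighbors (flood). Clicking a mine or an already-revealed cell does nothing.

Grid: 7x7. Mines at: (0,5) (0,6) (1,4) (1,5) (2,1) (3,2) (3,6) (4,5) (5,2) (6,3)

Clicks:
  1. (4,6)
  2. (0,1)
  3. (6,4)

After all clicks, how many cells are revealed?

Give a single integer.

Answer: 10

Derivation:
Click 1 (4,6) count=2: revealed 1 new [(4,6)] -> total=1
Click 2 (0,1) count=0: revealed 8 new [(0,0) (0,1) (0,2) (0,3) (1,0) (1,1) (1,2) (1,3)] -> total=9
Click 3 (6,4) count=1: revealed 1 new [(6,4)] -> total=10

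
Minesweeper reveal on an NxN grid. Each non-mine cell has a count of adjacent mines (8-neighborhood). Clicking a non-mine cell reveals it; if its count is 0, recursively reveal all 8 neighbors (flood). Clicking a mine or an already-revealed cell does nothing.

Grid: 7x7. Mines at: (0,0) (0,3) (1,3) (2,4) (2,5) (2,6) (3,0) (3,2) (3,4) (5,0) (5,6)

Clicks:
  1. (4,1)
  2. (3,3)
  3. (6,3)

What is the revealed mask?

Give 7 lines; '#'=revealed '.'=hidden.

Answer: .......
.......
.......
...#...
.#####.
.#####.
.#####.

Derivation:
Click 1 (4,1) count=3: revealed 1 new [(4,1)] -> total=1
Click 2 (3,3) count=3: revealed 1 new [(3,3)] -> total=2
Click 3 (6,3) count=0: revealed 14 new [(4,2) (4,3) (4,4) (4,5) (5,1) (5,2) (5,3) (5,4) (5,5) (6,1) (6,2) (6,3) (6,4) (6,5)] -> total=16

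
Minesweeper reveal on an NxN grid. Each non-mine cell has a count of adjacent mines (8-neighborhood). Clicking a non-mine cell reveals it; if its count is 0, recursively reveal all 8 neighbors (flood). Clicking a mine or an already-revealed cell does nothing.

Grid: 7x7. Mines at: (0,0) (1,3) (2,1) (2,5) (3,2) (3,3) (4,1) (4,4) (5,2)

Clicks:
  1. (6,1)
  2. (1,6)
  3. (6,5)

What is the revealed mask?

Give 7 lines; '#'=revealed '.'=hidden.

Click 1 (6,1) count=1: revealed 1 new [(6,1)] -> total=1
Click 2 (1,6) count=1: revealed 1 new [(1,6)] -> total=2
Click 3 (6,5) count=0: revealed 12 new [(3,5) (3,6) (4,5) (4,6) (5,3) (5,4) (5,5) (5,6) (6,3) (6,4) (6,5) (6,6)] -> total=14

Answer: .......
......#
.......
.....##
.....##
...####
.#.####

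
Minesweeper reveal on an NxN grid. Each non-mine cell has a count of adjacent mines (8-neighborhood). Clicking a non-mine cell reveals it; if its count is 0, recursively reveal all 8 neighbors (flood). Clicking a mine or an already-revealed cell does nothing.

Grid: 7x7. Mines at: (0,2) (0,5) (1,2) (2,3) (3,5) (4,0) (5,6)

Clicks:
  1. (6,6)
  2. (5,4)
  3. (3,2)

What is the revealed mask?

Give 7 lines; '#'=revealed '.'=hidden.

Click 1 (6,6) count=1: revealed 1 new [(6,6)] -> total=1
Click 2 (5,4) count=0: revealed 21 new [(3,1) (3,2) (3,3) (3,4) (4,1) (4,2) (4,3) (4,4) (4,5) (5,0) (5,1) (5,2) (5,3) (5,4) (5,5) (6,0) (6,1) (6,2) (6,3) (6,4) (6,5)] -> total=22
Click 3 (3,2) count=1: revealed 0 new [(none)] -> total=22

Answer: .......
.......
.......
.####..
.#####.
######.
#######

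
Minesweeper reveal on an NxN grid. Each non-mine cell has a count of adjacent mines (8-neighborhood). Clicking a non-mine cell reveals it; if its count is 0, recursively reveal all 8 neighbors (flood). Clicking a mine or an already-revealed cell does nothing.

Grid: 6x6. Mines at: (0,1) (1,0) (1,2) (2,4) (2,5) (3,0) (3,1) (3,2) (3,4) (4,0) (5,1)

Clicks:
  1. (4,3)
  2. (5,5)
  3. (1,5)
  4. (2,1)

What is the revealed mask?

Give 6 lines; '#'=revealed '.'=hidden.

Click 1 (4,3) count=2: revealed 1 new [(4,3)] -> total=1
Click 2 (5,5) count=0: revealed 7 new [(4,2) (4,4) (4,5) (5,2) (5,3) (5,4) (5,5)] -> total=8
Click 3 (1,5) count=2: revealed 1 new [(1,5)] -> total=9
Click 4 (2,1) count=5: revealed 1 new [(2,1)] -> total=10

Answer: ......
.....#
.#....
......
..####
..####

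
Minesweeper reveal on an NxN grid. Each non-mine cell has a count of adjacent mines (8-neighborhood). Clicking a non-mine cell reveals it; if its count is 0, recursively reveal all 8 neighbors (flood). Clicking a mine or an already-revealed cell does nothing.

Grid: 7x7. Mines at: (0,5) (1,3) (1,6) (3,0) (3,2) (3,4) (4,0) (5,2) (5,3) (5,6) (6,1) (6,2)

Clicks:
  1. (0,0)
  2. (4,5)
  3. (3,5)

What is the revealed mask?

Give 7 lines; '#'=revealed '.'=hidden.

Answer: ###....
###....
###....
.....#.
.....#.
.......
.......

Derivation:
Click 1 (0,0) count=0: revealed 9 new [(0,0) (0,1) (0,2) (1,0) (1,1) (1,2) (2,0) (2,1) (2,2)] -> total=9
Click 2 (4,5) count=2: revealed 1 new [(4,5)] -> total=10
Click 3 (3,5) count=1: revealed 1 new [(3,5)] -> total=11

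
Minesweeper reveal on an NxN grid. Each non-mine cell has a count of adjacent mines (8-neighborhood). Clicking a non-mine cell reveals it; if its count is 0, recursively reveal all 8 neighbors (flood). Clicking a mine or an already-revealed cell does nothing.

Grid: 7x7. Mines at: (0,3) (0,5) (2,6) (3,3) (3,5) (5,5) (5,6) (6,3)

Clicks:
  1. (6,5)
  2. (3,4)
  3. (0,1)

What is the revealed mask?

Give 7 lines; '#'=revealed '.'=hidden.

Click 1 (6,5) count=2: revealed 1 new [(6,5)] -> total=1
Click 2 (3,4) count=2: revealed 1 new [(3,4)] -> total=2
Click 3 (0,1) count=0: revealed 21 new [(0,0) (0,1) (0,2) (1,0) (1,1) (1,2) (2,0) (2,1) (2,2) (3,0) (3,1) (3,2) (4,0) (4,1) (4,2) (5,0) (5,1) (5,2) (6,0) (6,1) (6,2)] -> total=23

Answer: ###....
###....
###....
###.#..
###....
###....
###..#.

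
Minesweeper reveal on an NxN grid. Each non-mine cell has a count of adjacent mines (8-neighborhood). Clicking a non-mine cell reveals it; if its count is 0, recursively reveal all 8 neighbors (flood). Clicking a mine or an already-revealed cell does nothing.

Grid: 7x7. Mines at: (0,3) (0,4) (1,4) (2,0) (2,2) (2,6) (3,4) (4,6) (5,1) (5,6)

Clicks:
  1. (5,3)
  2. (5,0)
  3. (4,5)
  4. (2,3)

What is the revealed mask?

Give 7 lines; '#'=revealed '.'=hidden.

Click 1 (5,3) count=0: revealed 12 new [(4,2) (4,3) (4,4) (4,5) (5,2) (5,3) (5,4) (5,5) (6,2) (6,3) (6,4) (6,5)] -> total=12
Click 2 (5,0) count=1: revealed 1 new [(5,0)] -> total=13
Click 3 (4,5) count=3: revealed 0 new [(none)] -> total=13
Click 4 (2,3) count=3: revealed 1 new [(2,3)] -> total=14

Answer: .......
.......
...#...
.......
..####.
#.####.
..####.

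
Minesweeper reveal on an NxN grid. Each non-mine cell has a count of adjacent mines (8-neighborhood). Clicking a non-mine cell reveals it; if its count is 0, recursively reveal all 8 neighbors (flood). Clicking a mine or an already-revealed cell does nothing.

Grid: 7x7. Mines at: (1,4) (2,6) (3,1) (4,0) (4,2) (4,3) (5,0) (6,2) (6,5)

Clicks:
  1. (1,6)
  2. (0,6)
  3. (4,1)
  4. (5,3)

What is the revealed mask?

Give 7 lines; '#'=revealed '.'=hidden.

Answer: .....##
.....##
.......
.......
.#.....
...#...
.......

Derivation:
Click 1 (1,6) count=1: revealed 1 new [(1,6)] -> total=1
Click 2 (0,6) count=0: revealed 3 new [(0,5) (0,6) (1,5)] -> total=4
Click 3 (4,1) count=4: revealed 1 new [(4,1)] -> total=5
Click 4 (5,3) count=3: revealed 1 new [(5,3)] -> total=6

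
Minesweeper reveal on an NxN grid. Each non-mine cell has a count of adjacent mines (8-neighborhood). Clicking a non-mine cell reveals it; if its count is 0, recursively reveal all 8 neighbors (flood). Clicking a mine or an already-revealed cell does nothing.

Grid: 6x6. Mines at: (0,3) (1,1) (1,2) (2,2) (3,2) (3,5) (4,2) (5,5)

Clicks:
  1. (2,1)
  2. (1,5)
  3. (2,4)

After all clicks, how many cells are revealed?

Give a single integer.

Click 1 (2,1) count=4: revealed 1 new [(2,1)] -> total=1
Click 2 (1,5) count=0: revealed 6 new [(0,4) (0,5) (1,4) (1,5) (2,4) (2,5)] -> total=7
Click 3 (2,4) count=1: revealed 0 new [(none)] -> total=7

Answer: 7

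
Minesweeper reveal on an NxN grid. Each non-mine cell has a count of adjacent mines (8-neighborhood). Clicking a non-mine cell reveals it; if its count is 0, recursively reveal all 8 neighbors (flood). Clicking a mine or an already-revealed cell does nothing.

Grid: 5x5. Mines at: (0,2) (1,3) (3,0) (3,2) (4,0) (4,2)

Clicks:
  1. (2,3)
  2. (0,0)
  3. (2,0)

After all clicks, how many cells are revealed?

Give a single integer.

Click 1 (2,3) count=2: revealed 1 new [(2,3)] -> total=1
Click 2 (0,0) count=0: revealed 6 new [(0,0) (0,1) (1,0) (1,1) (2,0) (2,1)] -> total=7
Click 3 (2,0) count=1: revealed 0 new [(none)] -> total=7

Answer: 7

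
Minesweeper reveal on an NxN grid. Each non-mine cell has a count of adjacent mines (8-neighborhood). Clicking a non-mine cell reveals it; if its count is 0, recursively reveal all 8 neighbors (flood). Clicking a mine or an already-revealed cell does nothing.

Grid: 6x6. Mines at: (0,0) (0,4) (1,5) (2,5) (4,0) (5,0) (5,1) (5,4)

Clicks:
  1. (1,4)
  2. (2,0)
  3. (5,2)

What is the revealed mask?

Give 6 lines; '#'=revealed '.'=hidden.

Click 1 (1,4) count=3: revealed 1 new [(1,4)] -> total=1
Click 2 (2,0) count=0: revealed 21 new [(0,1) (0,2) (0,3) (1,0) (1,1) (1,2) (1,3) (2,0) (2,1) (2,2) (2,3) (2,4) (3,0) (3,1) (3,2) (3,3) (3,4) (4,1) (4,2) (4,3) (4,4)] -> total=22
Click 3 (5,2) count=1: revealed 1 new [(5,2)] -> total=23

Answer: .###..
#####.
#####.
#####.
.####.
..#...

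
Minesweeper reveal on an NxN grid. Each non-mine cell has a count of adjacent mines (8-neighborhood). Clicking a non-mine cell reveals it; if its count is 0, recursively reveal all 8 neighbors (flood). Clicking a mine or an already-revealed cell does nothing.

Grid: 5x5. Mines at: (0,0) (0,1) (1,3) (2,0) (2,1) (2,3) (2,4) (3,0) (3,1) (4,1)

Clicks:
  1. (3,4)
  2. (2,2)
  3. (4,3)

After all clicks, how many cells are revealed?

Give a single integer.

Click 1 (3,4) count=2: revealed 1 new [(3,4)] -> total=1
Click 2 (2,2) count=4: revealed 1 new [(2,2)] -> total=2
Click 3 (4,3) count=0: revealed 5 new [(3,2) (3,3) (4,2) (4,3) (4,4)] -> total=7

Answer: 7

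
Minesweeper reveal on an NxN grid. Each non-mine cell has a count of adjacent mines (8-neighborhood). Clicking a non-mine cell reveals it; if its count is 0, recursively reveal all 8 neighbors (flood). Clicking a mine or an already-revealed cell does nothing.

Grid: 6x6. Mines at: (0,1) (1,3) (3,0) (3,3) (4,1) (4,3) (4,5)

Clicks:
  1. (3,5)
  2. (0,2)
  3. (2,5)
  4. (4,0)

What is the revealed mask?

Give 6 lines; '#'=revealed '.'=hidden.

Click 1 (3,5) count=1: revealed 1 new [(3,5)] -> total=1
Click 2 (0,2) count=2: revealed 1 new [(0,2)] -> total=2
Click 3 (2,5) count=0: revealed 7 new [(0,4) (0,5) (1,4) (1,5) (2,4) (2,5) (3,4)] -> total=9
Click 4 (4,0) count=2: revealed 1 new [(4,0)] -> total=10

Answer: ..#.##
....##
....##
....##
#.....
......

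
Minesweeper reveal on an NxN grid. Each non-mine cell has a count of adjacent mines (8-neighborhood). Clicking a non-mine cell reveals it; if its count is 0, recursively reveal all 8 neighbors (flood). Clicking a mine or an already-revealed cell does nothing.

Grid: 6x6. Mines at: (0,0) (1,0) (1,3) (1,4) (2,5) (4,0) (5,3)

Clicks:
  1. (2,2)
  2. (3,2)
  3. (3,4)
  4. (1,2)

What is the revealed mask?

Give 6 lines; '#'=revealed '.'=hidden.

Answer: ......
..#...
.####.
.####.
.####.
......

Derivation:
Click 1 (2,2) count=1: revealed 1 new [(2,2)] -> total=1
Click 2 (3,2) count=0: revealed 11 new [(2,1) (2,3) (2,4) (3,1) (3,2) (3,3) (3,4) (4,1) (4,2) (4,3) (4,4)] -> total=12
Click 3 (3,4) count=1: revealed 0 new [(none)] -> total=12
Click 4 (1,2) count=1: revealed 1 new [(1,2)] -> total=13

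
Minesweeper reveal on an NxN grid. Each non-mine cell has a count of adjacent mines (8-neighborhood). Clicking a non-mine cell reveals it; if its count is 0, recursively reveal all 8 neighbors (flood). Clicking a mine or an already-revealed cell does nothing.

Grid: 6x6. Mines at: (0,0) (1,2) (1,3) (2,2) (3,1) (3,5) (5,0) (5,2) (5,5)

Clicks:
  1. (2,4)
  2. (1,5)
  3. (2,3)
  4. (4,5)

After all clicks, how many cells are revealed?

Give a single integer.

Click 1 (2,4) count=2: revealed 1 new [(2,4)] -> total=1
Click 2 (1,5) count=0: revealed 5 new [(0,4) (0,5) (1,4) (1,5) (2,5)] -> total=6
Click 3 (2,3) count=3: revealed 1 new [(2,3)] -> total=7
Click 4 (4,5) count=2: revealed 1 new [(4,5)] -> total=8

Answer: 8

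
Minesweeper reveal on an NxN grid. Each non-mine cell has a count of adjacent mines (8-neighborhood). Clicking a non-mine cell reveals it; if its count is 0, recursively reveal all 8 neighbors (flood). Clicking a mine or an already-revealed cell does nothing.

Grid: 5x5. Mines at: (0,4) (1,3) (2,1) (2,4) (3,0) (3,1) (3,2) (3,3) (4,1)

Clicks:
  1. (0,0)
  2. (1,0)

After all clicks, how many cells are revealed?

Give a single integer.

Click 1 (0,0) count=0: revealed 6 new [(0,0) (0,1) (0,2) (1,0) (1,1) (1,2)] -> total=6
Click 2 (1,0) count=1: revealed 0 new [(none)] -> total=6

Answer: 6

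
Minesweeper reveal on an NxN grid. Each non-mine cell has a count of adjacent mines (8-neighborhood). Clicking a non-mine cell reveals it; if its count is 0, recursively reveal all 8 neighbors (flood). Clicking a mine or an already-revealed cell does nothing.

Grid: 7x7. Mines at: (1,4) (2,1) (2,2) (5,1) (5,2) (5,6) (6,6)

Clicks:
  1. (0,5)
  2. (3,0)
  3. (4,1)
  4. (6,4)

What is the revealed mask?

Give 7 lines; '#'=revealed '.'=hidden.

Answer: .....##
.....##
...####
#..####
.#.####
...###.
...###.

Derivation:
Click 1 (0,5) count=1: revealed 1 new [(0,5)] -> total=1
Click 2 (3,0) count=1: revealed 1 new [(3,0)] -> total=2
Click 3 (4,1) count=2: revealed 1 new [(4,1)] -> total=3
Click 4 (6,4) count=0: revealed 21 new [(0,6) (1,5) (1,6) (2,3) (2,4) (2,5) (2,6) (3,3) (3,4) (3,5) (3,6) (4,3) (4,4) (4,5) (4,6) (5,3) (5,4) (5,5) (6,3) (6,4) (6,5)] -> total=24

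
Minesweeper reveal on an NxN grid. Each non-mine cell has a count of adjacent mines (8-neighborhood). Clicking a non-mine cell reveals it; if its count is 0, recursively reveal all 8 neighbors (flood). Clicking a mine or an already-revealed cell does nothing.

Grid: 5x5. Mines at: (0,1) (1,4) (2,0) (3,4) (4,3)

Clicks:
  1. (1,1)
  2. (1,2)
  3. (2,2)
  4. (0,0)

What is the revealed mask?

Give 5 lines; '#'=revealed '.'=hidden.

Click 1 (1,1) count=2: revealed 1 new [(1,1)] -> total=1
Click 2 (1,2) count=1: revealed 1 new [(1,2)] -> total=2
Click 3 (2,2) count=0: revealed 7 new [(1,3) (2,1) (2,2) (2,3) (3,1) (3,2) (3,3)] -> total=9
Click 4 (0,0) count=1: revealed 1 new [(0,0)] -> total=10

Answer: #....
.###.
.###.
.###.
.....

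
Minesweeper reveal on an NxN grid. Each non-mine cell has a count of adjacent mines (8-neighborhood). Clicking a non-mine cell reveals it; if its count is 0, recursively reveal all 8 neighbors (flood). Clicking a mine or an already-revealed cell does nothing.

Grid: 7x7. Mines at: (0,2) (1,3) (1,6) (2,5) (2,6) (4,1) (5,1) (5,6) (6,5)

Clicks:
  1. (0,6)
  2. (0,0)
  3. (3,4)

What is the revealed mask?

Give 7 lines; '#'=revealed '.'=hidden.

Click 1 (0,6) count=1: revealed 1 new [(0,6)] -> total=1
Click 2 (0,0) count=0: revealed 11 new [(0,0) (0,1) (1,0) (1,1) (1,2) (2,0) (2,1) (2,2) (3,0) (3,1) (3,2)] -> total=12
Click 3 (3,4) count=1: revealed 1 new [(3,4)] -> total=13

Answer: ##....#
###....
###....
###.#..
.......
.......
.......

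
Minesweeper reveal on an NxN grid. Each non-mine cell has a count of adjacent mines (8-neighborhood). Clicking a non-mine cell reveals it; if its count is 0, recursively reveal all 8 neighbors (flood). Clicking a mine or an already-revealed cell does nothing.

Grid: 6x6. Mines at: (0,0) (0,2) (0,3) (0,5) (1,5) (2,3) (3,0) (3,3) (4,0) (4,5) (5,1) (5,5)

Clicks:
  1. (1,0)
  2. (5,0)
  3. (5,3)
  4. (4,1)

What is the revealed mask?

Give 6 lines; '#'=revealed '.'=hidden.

Answer: ......
#.....
......
......
.####.
#.###.

Derivation:
Click 1 (1,0) count=1: revealed 1 new [(1,0)] -> total=1
Click 2 (5,0) count=2: revealed 1 new [(5,0)] -> total=2
Click 3 (5,3) count=0: revealed 6 new [(4,2) (4,3) (4,4) (5,2) (5,3) (5,4)] -> total=8
Click 4 (4,1) count=3: revealed 1 new [(4,1)] -> total=9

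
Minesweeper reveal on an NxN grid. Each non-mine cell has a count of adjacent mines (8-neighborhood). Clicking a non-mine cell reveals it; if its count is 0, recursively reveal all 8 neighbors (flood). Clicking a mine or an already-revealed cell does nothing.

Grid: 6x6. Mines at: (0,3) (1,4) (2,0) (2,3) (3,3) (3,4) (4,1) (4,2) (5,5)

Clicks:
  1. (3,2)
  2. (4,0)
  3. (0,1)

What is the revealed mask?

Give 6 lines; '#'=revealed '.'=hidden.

Answer: ###...
###...
......
..#...
#.....
......

Derivation:
Click 1 (3,2) count=4: revealed 1 new [(3,2)] -> total=1
Click 2 (4,0) count=1: revealed 1 new [(4,0)] -> total=2
Click 3 (0,1) count=0: revealed 6 new [(0,0) (0,1) (0,2) (1,0) (1,1) (1,2)] -> total=8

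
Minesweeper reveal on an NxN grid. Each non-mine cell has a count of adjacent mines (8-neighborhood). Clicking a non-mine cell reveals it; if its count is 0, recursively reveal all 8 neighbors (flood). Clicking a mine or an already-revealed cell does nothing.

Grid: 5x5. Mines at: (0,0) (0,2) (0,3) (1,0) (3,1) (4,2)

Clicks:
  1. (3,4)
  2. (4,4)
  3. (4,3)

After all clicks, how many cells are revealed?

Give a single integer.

Click 1 (3,4) count=0: revealed 11 new [(1,2) (1,3) (1,4) (2,2) (2,3) (2,4) (3,2) (3,3) (3,4) (4,3) (4,4)] -> total=11
Click 2 (4,4) count=0: revealed 0 new [(none)] -> total=11
Click 3 (4,3) count=1: revealed 0 new [(none)] -> total=11

Answer: 11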